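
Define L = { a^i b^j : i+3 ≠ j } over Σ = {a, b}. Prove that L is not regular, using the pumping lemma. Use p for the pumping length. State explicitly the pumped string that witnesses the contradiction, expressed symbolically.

a^{p+p!} b^{p+p!+3}

Assume L is regular; let p be its pumping constant.
Choose w = a^p b^{p+p!+3}. Since p ≠ (p+p!+3)-3 = p+p!, w ∈ L; and |w| ≥ p.
The pumping lemma gives a decomposition w = xyz where |xy| ≤ p and |y| ≥ 1.
The first p characters of w are a's, so xy (and hence y) consists only of a's. Write y = a^k, 1 ≤ k ≤ p.
Since 1 ≤ k ≤ p, k divides p!; set t = 1 + p!/k. Then xy^t z has p + (p!/k)·k = p + p! copies of a. Now the a-count is p+p! and (b-count)-3 = (p+p!+3)-3 = p+p!, so i+3 ≠ j fails. So xy^t z = a^{p+p!} b^{p+p!+3} ∉ L.
Contradiction. Therefore L is not regular.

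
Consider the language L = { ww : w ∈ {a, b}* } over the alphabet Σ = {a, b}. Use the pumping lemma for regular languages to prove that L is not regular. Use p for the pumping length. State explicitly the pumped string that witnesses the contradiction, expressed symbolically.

a^{p+k} b^p a^p b^p

Assume L is regular. Let p be the pumping length given by the pumping lemma.
Take w = a^p b^p a^p b^p = uu where u = a^pb^p; then w ∈ L and |w| = 4p ≥ p.
Write w = xyz as guaranteed by the lemma, with |xy| ≤ p and |y| ≥ 1.
The first p characters of w are a's, so xy (and hence y) consists only of a's. Write y = a^k, 1 ≤ k ≤ p.
Pump with i = 2: xy^2z = a^{p+k} b^p a^p b^p, of length 4p+k. Suppose this equals vv. The string starts with a and ends with b, so v does too; thus the boundary between the two copies of v is a b→a transition. There is exactly one such transition, at position 2p+k, so |v| = 2p+k and |vv| = 4p+2k ≠ 4p+k since k ≥ 1. So xy^2z ∉ L.
This contradicts the pumping lemma, so L is not regular.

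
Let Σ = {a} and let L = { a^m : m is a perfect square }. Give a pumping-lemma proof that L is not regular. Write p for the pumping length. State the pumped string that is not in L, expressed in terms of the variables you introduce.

Assume L is regular. Let p be the pumping length given by the pumping lemma.
Take w = a^{p²} ∈ L with |w| = p² ≥ p.
Write w = xyz as guaranteed by the lemma, with |xy| ≤ p and y is nonempty.
Then y = a^k for some k with 1 ≤ k ≤ p.
Pump with i = 2: xy^2z = a^{p²+k}. Since 1 ≤ k ≤ p, p² < p²+k ≤ p²+p < (p+1)², so p²+k lies strictly between consecutive squares and is not a perfect square. So xy^2z ∉ L.
Contradiction. Therefore L is not regular.

a^{p²+k}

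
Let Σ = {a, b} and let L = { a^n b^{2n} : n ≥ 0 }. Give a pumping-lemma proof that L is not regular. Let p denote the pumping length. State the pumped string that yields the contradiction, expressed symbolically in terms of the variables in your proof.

a^{p+k} b^{2p}

Assume L is regular; let p be its pumping constant.
Choose w = a^p b^{2p}, which is in L with |w| = 3p ≥ p.
The pumping lemma gives a decomposition w = xyz where |xy| ≤ p and y is nonempty.
Because |xy| ≤ p and w begins with p copies of a, we have y = a^k with 1 ≤ k ≤ p.
Pump with i = 2: xy^2z = a^{p+k} b^{2p}. For this to lie in L we would need 2p = 2(p+k), which forces k = 0. But k ≥ 1, so xy^2z ∉ L.
This contradicts the pumping lemma, so L is not regular.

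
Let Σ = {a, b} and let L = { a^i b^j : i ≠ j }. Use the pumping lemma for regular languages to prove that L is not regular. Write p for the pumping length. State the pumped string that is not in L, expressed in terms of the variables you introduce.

Suppose for contradiction that L is regular, and let p be the pumping length.
Choose w = a^p b^{p+p!}. Since p ≠ p+p!, w ∈ L; and |w| ≥ p.
The pumping lemma gives a decomposition w = xyz where |xy| ≤ p and |y| ≥ 1.
The first p characters of w are a's, so xy (and hence y) consists only of a's. Write y = a^k, 1 ≤ k ≤ p.
Since 1 ≤ k ≤ p, k divides p!; set t = 1 + p!/k. Then xy^t z has p + (p!/k)·k = p + p! copies of a. Now the a-count equals the b-count, so i ≠ j fails. So xy^t z = a^{p+p!} b^{p+p!} ∉ L.
This contradicts the pumping lemma, so L is not regular.

a^{p+p!} b^{p+p!}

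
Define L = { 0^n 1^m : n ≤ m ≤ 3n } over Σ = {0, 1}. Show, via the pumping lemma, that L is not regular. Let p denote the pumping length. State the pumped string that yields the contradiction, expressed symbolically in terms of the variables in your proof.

0^{p+k} 1^p

Assume L is regular. Let p be the pumping length given by the pumping lemma.
Take w = 0^p 1^p ∈ L (since p ≤ p ≤ 3p), with |w| = 2p ≥ p.
Write w = xyz as guaranteed by the lemma, with |xy| ≤ p and |y| ≥ 1.
Because |xy| ≤ p and w begins with p copies of 0, we have y = 0^k with 1 ≤ k ≤ p.
Pump with i = 2: xy^2z = 0^{p+k} 1^p. Now n = p+k > p = m, so the condition n ≤ m fails. Thus xy^2z ∉ L.
Contradiction. Therefore L is not regular.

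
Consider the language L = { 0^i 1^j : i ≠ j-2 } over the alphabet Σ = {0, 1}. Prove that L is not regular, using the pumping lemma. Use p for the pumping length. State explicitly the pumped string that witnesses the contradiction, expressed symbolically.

0^{p+p!} 1^{p+p!+2}

Toward a contradiction, assume L is regular with pumping length p.
Choose w = 0^p 1^{p+p!+2}. Since p ≠ (p+p!+2)-2 = p+p!, w ∈ L; and |w| ≥ p.
Write w = xyz as guaranteed by the lemma, with |xy| ≤ p and |y| > 0.
Because |xy| ≤ p and w begins with p copies of 0, we have y = 0^k with 1 ≤ k ≤ p.
Since 1 ≤ k ≤ p, k divides p!; set t = 1 + p!/k. Then xy^t z has p + (p!/k)·k = p + p! copies of 0. Now the 0-count is p+p! and (1-count)-2 = (p+p!+2)-2 = p+p!, so i ≠ j-2 fails. So xy^t z = 0^{p+p!} 1^{p+p!+2} ∉ L.
This is a contradiction; hence L is not regular.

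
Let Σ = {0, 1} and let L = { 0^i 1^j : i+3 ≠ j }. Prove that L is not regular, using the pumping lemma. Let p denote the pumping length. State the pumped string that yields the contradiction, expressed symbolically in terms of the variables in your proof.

0^{p+p!} 1^{p+p!+3}

Assume L is regular. Let p be the pumping length given by the pumping lemma.
Choose w = 0^p 1^{p+p!+3}. Since p ≠ (p+p!+3)-3 = p+p!, w ∈ L; and |w| ≥ p.
By the pumping lemma, w = xyz with |xy| ≤ p and |y| ≥ 1.
Since the first p symbols of w are all 0's and |xy| ≤ p, y lies entirely in the leading 0-block: y = 0^k for some k with 1 ≤ k ≤ p.
Since 1 ≤ k ≤ p, k divides p!; set t = 1 + p!/k. Then xy^t z has p + (p!/k)·k = p + p! copies of 0. Now the 0-count is p+p! and (1-count)-3 = (p+p!+3)-3 = p+p!, so i+3 ≠ j fails. So xy^t z = 0^{p+p!} 1^{p+p!+3} ∉ L.
This contradicts the pumping lemma, so L is not regular.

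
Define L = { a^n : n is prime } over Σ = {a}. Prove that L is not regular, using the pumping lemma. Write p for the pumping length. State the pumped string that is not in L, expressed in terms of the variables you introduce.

Suppose for contradiction that L is regular, and let p be the pumping length.
Let q be a prime with q ≥ p+2 (infinitely many primes exist), and take w = a^q ∈ L with |w| = q ≥ p.
By the pumping lemma, w = xyz with |xy| ≤ p and y is nonempty.
Then y = a^k for some k with 1 ≤ k ≤ p.
Since 1 ≤ k ≤ p, |xz| = q-k. Pump with i = q+1: |xy^{q+1}z| = (q-k)+(q+1)k = q+qk = q(1+k), which is composite (both factors ≥ 2). So xy^{q+1}z = a^{q(1+k)} ∉ L.
Contradiction. Therefore L is not regular.

a^{q(1+k)}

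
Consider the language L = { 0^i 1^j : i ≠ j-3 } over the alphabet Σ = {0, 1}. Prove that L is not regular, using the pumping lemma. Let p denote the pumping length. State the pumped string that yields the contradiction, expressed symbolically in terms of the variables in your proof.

0^{p+p!} 1^{p+p!+3}

Assume L is regular; let p be its pumping constant.
Choose w = 0^p 1^{p+p!+3}. Since p ≠ (p+p!+3)-3 = p+p!, w ∈ L; and |w| ≥ p.
By the pumping lemma, w = xyz with |xy| ≤ p and |y| ≥ 1.
Because |xy| ≤ p and w begins with p copies of 0, we have y = 0^k with 1 ≤ k ≤ p.
Since 1 ≤ k ≤ p, k divides p!; set t = 1 + p!/k. Then xy^t z has p + (p!/k)·k = p + p! copies of 0. Now the 0-count is p+p! and (1-count)-3 = (p+p!+3)-3 = p+p!, so i ≠ j-3 fails. So xy^t z = 0^{p+p!} 1^{p+p!+3} ∉ L.
Contradiction. Therefore L is not regular.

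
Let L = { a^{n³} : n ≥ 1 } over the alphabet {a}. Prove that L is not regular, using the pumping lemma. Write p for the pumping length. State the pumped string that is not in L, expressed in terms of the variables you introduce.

a^{p³+k}

Assume L is regular. Let p be the pumping length given by the pumping lemma.
Take w = a^{p³} ∈ L with |w| = p³ ≥ p.
Write w = xyz as guaranteed by the lemma, with |xy| ≤ p and |y| > 0.
Then y = a^k for some k with 1 ≤ k ≤ p.
Pump with i = 2: xy^2z = a^{p³+k}. Since 1 ≤ k ≤ p, p³ < p³+k ≤ p³+p < p³+3p²+3p+1 = (p+1)³, so p³+k is not a perfect cube. So xy^2z ∉ L.
This is a contradiction; hence L is not regular.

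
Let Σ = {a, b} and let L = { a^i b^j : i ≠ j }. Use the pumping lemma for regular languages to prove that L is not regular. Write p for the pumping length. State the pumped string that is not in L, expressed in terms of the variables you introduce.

a^{p+p!} b^{p+p!}

Toward a contradiction, assume L is regular with pumping length p.
Choose w = a^p b^{p+p!}. Since p ≠ p+p!, w ∈ L; and |w| ≥ p.
Write w = xyz as guaranteed by the lemma, with |xy| ≤ p and |y| > 0.
The first p characters of w are a's, so xy (and hence y) consists only of a's. Write y = a^k, 1 ≤ k ≤ p.
Since 1 ≤ k ≤ p, k divides p!; set t = 1 + p!/k. Then xy^t z has p + (p!/k)·k = p + p! copies of a. Now the a-count equals the b-count, so i ≠ j fails. So xy^t z = a^{p+p!} b^{p+p!} ∉ L.
Contradiction. Therefore L is not regular.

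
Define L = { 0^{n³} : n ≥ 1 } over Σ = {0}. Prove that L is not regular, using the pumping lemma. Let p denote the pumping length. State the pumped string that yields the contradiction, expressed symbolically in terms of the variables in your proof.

Assume L is regular. Let p be the pumping length given by the pumping lemma.
Take w = 0^{p³} ∈ L with |w| = p³ ≥ p.
The pumping lemma gives a decomposition w = xyz where |xy| ≤ p and |y| ≥ 1.
Then y = 0^k for some k with 1 ≤ k ≤ p.
Pump with i = 2: xy^2z = 0^{p³+k}. Since 1 ≤ k ≤ p, p³ < p³+k ≤ p³+p < p³+3p²+3p+1 = (p+1)³, so p³+k is not a perfect cube. So xy^2z ∉ L.
Contradiction. Therefore L is not regular.

0^{p³+k}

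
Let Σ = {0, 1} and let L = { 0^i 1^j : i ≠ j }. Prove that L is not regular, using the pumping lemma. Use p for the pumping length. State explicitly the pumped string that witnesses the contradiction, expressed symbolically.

0^{p+p!} 1^{p+p!}

Assume L is regular. Let p be the pumping length given by the pumping lemma.
Choose w = 0^p 1^{p+p!}. Since p ≠ p+p!, w ∈ L; and |w| ≥ p.
By the pumping lemma, w = xyz with |xy| ≤ p and |y| ≥ 1.
Since the first p symbols of w are all 0's and |xy| ≤ p, y lies entirely in the leading 0-block: y = 0^k for some k with 1 ≤ k ≤ p.
Since 1 ≤ k ≤ p, k divides p!; set t = 1 + p!/k. Then xy^t z has p + (p!/k)·k = p + p! copies of 0. Now the 0-count equals the 1-count, so i ≠ j fails. So xy^t z = 0^{p+p!} 1^{p+p!} ∉ L.
This is a contradiction; hence L is not regular.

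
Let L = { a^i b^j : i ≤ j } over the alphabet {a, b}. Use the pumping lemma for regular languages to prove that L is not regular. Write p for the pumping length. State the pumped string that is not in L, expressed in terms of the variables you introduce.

a^{p+k} b^p

Assume L is regular. Let p be the pumping length given by the pumping lemma.
Choose w = a^p b^p ∈ L, with |w| = 2p ≥ p.
The pumping lemma gives a decomposition w = xyz where |xy| ≤ p and |y| > 0.
The first p characters of w are a's, so xy (and hence y) consists only of a's. Write y = a^k, 1 ≤ k ≤ p.
Consider xy^2z = a^{p+k} b^p. Since k ≥ 1, the a-count p+k exceeds the b-count p, so i ≤ j fails; thus xy^2z ∉ L.
Contradiction. Therefore L is not regular.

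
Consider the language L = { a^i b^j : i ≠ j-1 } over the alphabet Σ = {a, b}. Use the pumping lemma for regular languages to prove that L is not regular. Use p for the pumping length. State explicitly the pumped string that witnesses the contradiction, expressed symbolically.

a^{p+p!} b^{p+p!+1}

Suppose for contradiction that L is regular, and let p be the pumping length.
Choose w = a^p b^{p+p!+1}. Since p ≠ (p+p!+1)-1 = p+p!, w ∈ L; and |w| ≥ p.
The pumping lemma gives a decomposition w = xyz where |xy| ≤ p and |y| ≥ 1.
Because |xy| ≤ p and w begins with p copies of a, we have y = a^k with 1 ≤ k ≤ p.
Since 1 ≤ k ≤ p, k divides p!; set t = 1 + p!/k. Then xy^t z has p + (p!/k)·k = p + p! copies of a. Now the a-count is p+p! and (b-count)-1 = (p+p!+1)-1 = p+p!, so i ≠ j-1 fails. So xy^t z = a^{p+p!} b^{p+p!+1} ∉ L.
Contradiction. Therefore L is not regular.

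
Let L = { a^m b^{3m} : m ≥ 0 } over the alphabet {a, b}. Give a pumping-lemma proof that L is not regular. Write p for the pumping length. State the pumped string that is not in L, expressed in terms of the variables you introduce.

Assume L is regular. Let p be the pumping length given by the pumping lemma.
Let w = a^p b^{3p} ∈ L; note |w| = 4p ≥ p.
The pumping lemma gives a decomposition w = xyz where |xy| ≤ p and |y| > 0.
Because |xy| ≤ p and w begins with p copies of a, we have y = a^k with 1 ≤ k ≤ p.
Pump with i = 2: xy^2z = a^{p+k} b^{3p}. For this to lie in L we would need 3p = 3(p+k), which forces k = 0. But k ≥ 1, so xy^2z ∉ L.
Contradiction. Therefore L is not regular.

a^{p+k} b^{3p}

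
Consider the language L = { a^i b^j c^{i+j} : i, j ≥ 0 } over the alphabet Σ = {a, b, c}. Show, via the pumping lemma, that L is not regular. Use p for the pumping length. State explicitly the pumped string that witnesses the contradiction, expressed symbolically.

Assume L is regular. Let p be the pumping length given by the pumping lemma.
Take w = a^p b^p c^{2p} ∈ L (with i=j=p, i+j=2p), |w| = 4p ≥ p.
Write w = xyz as guaranteed by the lemma, with |xy| ≤ p and |y| ≥ 1.
Since the first p symbols of w are all a's and |xy| ≤ p, y lies entirely in the leading a-block: y = a^k for some k with 1 ≤ k ≤ p.
Consider xy^2z = a^{p+k} b^p c^{2p}. Now the a- and b-counts sum to 2p+k, but the c-count is 2p ≠ 2p+k. So xy^2z ∉ L.
Contradiction. Therefore L is not regular.

a^{p+k} b^p c^{2p}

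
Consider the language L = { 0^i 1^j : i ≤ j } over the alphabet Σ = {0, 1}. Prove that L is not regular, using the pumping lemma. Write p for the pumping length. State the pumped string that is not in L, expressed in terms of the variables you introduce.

0^{p+k} 1^p

Assume L is regular; let p be its pumping constant.
Choose w = 0^p 1^p ∈ L, with |w| = 2p ≥ p.
By the pumping lemma, w = xyz with |xy| ≤ p and |y| > 0.
Because |xy| ≤ p and w begins with p copies of 0, we have y = 0^k with 1 ≤ k ≤ p.
Consider xy^2z = 0^{p+k} 1^p. Since k ≥ 1, the 0-count p+k exceeds the 1-count p, so i ≤ j fails; thus xy^2z ∉ L.
This contradicts the pumping lemma, so L is not regular.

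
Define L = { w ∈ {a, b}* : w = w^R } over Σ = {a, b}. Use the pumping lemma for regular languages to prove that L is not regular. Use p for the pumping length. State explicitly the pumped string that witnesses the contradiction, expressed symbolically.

a^{p+k} b a^p

Assume L is regular. Let p be the pumping length given by the pumping lemma.
Take w = a^p b a^p, a palindrome of length 2p+1 ≥ p.
Write w = xyz as guaranteed by the lemma, with |xy| ≤ p and |y| ≥ 1.
The first p characters of w are a's, so xy (and hence y) consists only of a's. Write y = a^k, 1 ≤ k ≤ p.
Pump with i = 2: xy^2z = a^{p+k} b a^p. Its reverse is a^p b a^{p+k}, which differs from xy^2z since k ≥ 1. So xy^2z is not a palindrome and xy^2z ∉ L.
This contradicts the pumping lemma, so L is not regular.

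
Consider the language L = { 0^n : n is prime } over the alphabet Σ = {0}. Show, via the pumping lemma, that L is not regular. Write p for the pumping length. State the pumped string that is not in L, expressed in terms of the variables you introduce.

Suppose for contradiction that L is regular, and let p be the pumping length.
Let q be a prime with q ≥ p+2 (infinitely many primes exist), and take w = 0^q ∈ L with |w| = q ≥ p.
By the pumping lemma, w = xyz with |xy| ≤ p and y is nonempty.
Then y = 0^k for some k with 1 ≤ k ≤ p.
Since 1 ≤ k ≤ p, |xz| = q-k. Pump with i = q+1: |xy^{q+1}z| = (q-k)+(q+1)k = q+qk = q(1+k), which is composite (both factors ≥ 2). So xy^{q+1}z = 0^{q(1+k)} ∉ L.
This contradicts the pumping lemma, so L is not regular.

0^{q(1+k)}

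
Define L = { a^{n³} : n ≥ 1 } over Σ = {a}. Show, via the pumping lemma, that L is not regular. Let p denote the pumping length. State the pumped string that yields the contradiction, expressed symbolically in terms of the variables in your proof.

a^{p³+k}

Toward a contradiction, assume L is regular with pumping length p.
Take w = a^{p³} ∈ L with |w| = p³ ≥ p.
The pumping lemma gives a decomposition w = xyz where |xy| ≤ p and |y| ≥ 1.
Then y = a^k for some k with 1 ≤ k ≤ p.
Pump with i = 2: xy^2z = a^{p³+k}. Since 1 ≤ k ≤ p, p³ < p³+k ≤ p³+p < p³+3p²+3p+1 = (p+1)³, so p³+k is not a perfect cube. So xy^2z ∉ L.
This is a contradiction; hence L is not regular.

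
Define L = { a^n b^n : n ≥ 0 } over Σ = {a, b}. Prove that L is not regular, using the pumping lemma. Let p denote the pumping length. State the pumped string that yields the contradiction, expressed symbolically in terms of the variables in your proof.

Assume L is regular; let p be its pumping constant.
Let w = a^p b^p ∈ L; note |w| = 2p ≥ p.
By the pumping lemma, w = xyz with |xy| ≤ p and y is nonempty.
Since the first p symbols of w are all a's and |xy| ≤ p, y lies entirely in the leading a-block: y = a^k for some k with 1 ≤ k ≤ p.
Pump with i = 2: xy^2z = a^{p+k} b^p. For this to lie in L we would need p = p+k, which forces k = 0. But k ≥ 1, so xy^2z ∉ L.
This is a contradiction; hence L is not regular.

a^{p+k} b^p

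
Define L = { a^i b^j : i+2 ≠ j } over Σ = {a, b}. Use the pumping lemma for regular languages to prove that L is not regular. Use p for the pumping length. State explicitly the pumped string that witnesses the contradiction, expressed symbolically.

Suppose for contradiction that L is regular, and let p be the pumping length.
Choose w = a^p b^{p+p!+2}. Since p ≠ (p+p!+2)-2 = p+p!, w ∈ L; and |w| ≥ p.
By the pumping lemma, w = xyz with |xy| ≤ p and |y| > 0.
Because |xy| ≤ p and w begins with p copies of a, we have y = a^k with 1 ≤ k ≤ p.
Since 1 ≤ k ≤ p, k divides p!; set t = 1 + p!/k. Then xy^t z has p + (p!/k)·k = p + p! copies of a. Now the a-count is p+p! and (b-count)-2 = (p+p!+2)-2 = p+p!, so i+2 ≠ j fails. So xy^t z = a^{p+p!} b^{p+p!+2} ∉ L.
This is a contradiction; hence L is not regular.

a^{p+p!} b^{p+p!+2}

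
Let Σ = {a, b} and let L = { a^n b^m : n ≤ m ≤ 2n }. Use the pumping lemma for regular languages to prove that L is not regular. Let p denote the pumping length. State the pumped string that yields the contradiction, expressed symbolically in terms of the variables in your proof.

Toward a contradiction, assume L is regular with pumping length p.
Take w = a^p b^p ∈ L (since p ≤ p ≤ 2p), with |w| = 2p ≥ p.
Write w = xyz as guaranteed by the lemma, with |xy| ≤ p and y is nonempty.
Since the first p symbols of w are all a's and |xy| ≤ p, y lies entirely in the leading a-block: y = a^k for some k with 1 ≤ k ≤ p.
Pump with i = 2: xy^2z = a^{p+k} b^p. Now n = p+k > p = m, so the condition n ≤ m fails. Thus xy^2z ∉ L.
This contradicts the pumping lemma, so L is not regular.

a^{p+k} b^p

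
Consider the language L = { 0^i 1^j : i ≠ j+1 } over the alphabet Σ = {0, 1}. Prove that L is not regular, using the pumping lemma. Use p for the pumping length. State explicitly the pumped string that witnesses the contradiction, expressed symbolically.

Assume L is regular. Let p be the pumping length given by the pumping lemma.
Choose w = 0^p 1^{p+p!-1}. Since p ≠ (p+p!-1)+1 = p+p!, w ∈ L; and |w| ≥ p.
Write w = xyz as guaranteed by the lemma, with |xy| ≤ p and y is nonempty.
Since the first p symbols of w are all 0's and |xy| ≤ p, y lies entirely in the leading 0-block: y = 0^k for some k with 1 ≤ k ≤ p.
Since 1 ≤ k ≤ p, k divides p!; set t = 1 + p!/k. Then xy^t z has p + (p!/k)·k = p + p! copies of 0. Now the 0-count is p+p! and (1-count)+1 = (p+p!-1)+1 = p+p!, so i ≠ j+1 fails. So xy^t z = 0^{p+p!} 1^{p+p!-1} ∉ L.
This contradicts the pumping lemma, so L is not regular.

0^{p+p!} 1^{p+p!-1}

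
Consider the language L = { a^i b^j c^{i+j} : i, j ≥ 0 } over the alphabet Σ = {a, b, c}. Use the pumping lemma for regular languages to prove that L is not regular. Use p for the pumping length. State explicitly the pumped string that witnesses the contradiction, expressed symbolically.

a^{p+k} b^p c^{2p}

Suppose for contradiction that L is regular, and let p be the pumping length.
Take w = a^p b^p c^{2p} ∈ L (with i=j=p, i+j=2p), |w| = 4p ≥ p.
By the pumping lemma, w = xyz with |xy| ≤ p and |y| ≥ 1.
Because |xy| ≤ p and w begins with p copies of a, we have y = a^k with 1 ≤ k ≤ p.
Consider xy^2z = a^{p+k} b^p c^{2p}. Now the a- and b-counts sum to 2p+k, but the c-count is 2p ≠ 2p+k. So xy^2z ∉ L.
Contradiction. Therefore L is not regular.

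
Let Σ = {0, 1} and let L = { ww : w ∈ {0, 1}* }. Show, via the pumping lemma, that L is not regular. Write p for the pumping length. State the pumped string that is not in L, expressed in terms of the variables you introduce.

0^{p+k} 1^p 0^p 1^p

Assume L is regular; let p be its pumping constant.
Take w = 0^p 1^p 0^p 1^p = uu where u = 0^p1^p; then w ∈ L and |w| = 4p ≥ p.
Write w = xyz as guaranteed by the lemma, with |xy| ≤ p and y is nonempty.
The first p characters of w are 0's, so xy (and hence y) consists only of 0's. Write y = 0^k, 1 ≤ k ≤ p.
Pump with i = 2: xy^2z = 0^{p+k} 1^p 0^p 1^p, of length 4p+k. Suppose this equals vv. The string starts with 0 and ends with 1, so v does too; thus the boundary between the two copies of v is a 1→0 transition. There is exactly one such transition, at position 2p+k, so |v| = 2p+k and |vv| = 4p+2k ≠ 4p+k since k ≥ 1. So xy^2z ∉ L.
This is a contradiction; hence L is not regular.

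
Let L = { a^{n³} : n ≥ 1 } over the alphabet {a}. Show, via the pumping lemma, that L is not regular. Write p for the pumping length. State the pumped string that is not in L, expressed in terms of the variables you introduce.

a^{p³+k}

Suppose for contradiction that L is regular, and let p be the pumping length.
Take w = a^{p³} ∈ L with |w| = p³ ≥ p.
The pumping lemma gives a decomposition w = xyz where |xy| ≤ p and y is nonempty.
Then y = a^k for some k with 1 ≤ k ≤ p.
Pump with i = 2: xy^2z = a^{p³+k}. Since 1 ≤ k ≤ p, p³ < p³+k ≤ p³+p < p³+3p²+3p+1 = (p+1)³, so p³+k is not a perfect cube. So xy^2z ∉ L.
Contradiction. Therefore L is not regular.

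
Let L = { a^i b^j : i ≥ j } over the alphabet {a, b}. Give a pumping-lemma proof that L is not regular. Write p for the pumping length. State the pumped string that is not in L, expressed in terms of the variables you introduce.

Assume L is regular; let p be its pumping constant.
Choose w = a^p b^p ∈ L, with |w| = 2p ≥ p.
By the pumping lemma, w = xyz with |xy| ≤ p and y is nonempty.
The first p characters of w are a's, so xy (and hence y) consists only of a's. Write y = a^k, 1 ≤ k ≤ p.
Consider xy^0z = xz = a^{p-k} b^p. Since k ≥ 1, the a-count p-k is less than p, so i ≥ j fails; thus xz ∉ L.
Contradiction. Therefore L is not regular.

a^{p-k} b^p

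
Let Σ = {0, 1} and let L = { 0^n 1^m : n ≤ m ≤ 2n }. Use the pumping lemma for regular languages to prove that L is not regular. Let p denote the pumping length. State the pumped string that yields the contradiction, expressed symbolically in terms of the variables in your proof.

0^{p+k} 1^p

Assume L is regular. Let p be the pumping length given by the pumping lemma.
Take w = 0^p 1^p ∈ L (since p ≤ p ≤ 2p), with |w| = 2p ≥ p.
By the pumping lemma, w = xyz with |xy| ≤ p and |y| ≥ 1.
Because |xy| ≤ p and w begins with p copies of 0, we have y = 0^k with 1 ≤ k ≤ p.
Pump with i = 2: xy^2z = 0^{p+k} 1^p. Now n = p+k > p = m, so the condition n ≤ m fails. Thus xy^2z ∉ L.
This is a contradiction; hence L is not regular.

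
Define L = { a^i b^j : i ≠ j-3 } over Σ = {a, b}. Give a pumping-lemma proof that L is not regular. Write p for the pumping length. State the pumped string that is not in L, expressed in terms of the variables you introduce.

Assume L is regular. Let p be the pumping length given by the pumping lemma.
Choose w = a^p b^{p+p!+3}. Since p ≠ (p+p!+3)-3 = p+p!, w ∈ L; and |w| ≥ p.
Write w = xyz as guaranteed by the lemma, with |xy| ≤ p and y is nonempty.
The first p characters of w are a's, so xy (and hence y) consists only of a's. Write y = a^k, 1 ≤ k ≤ p.
Since 1 ≤ k ≤ p, k divides p!; set t = 1 + p!/k. Then xy^t z has p + (p!/k)·k = p + p! copies of a. Now the a-count is p+p! and (b-count)-3 = (p+p!+3)-3 = p+p!, so i ≠ j-3 fails. So xy^t z = a^{p+p!} b^{p+p!+3} ∉ L.
This contradicts the pumping lemma, so L is not regular.

a^{p+p!} b^{p+p!+3}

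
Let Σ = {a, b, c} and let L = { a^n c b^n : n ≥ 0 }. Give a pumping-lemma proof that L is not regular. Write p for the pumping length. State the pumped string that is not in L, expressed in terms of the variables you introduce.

a^{p+k} c b^p

Assume L is regular. Let p be the pumping length given by the pumping lemma.
Take w = a^p c b^p ∈ L with |w| = 2p+1 ≥ p.
The pumping lemma gives a decomposition w = xyz where |xy| ≤ p and y is nonempty.
Since the first p symbols of w are all a's and |xy| ≤ p, y lies entirely in the leading a-block: y = a^k for some k with 1 ≤ k ≤ p.
Pump with i = 2: xy^2z = a^{p+k} c b^p, which would require p+k = p. But k ≥ 1, so xy^2z ∉ L.
Contradiction. Therefore L is not regular.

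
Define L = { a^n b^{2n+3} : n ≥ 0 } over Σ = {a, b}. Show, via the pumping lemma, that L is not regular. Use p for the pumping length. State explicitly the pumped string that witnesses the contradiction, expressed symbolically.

Suppose for contradiction that L is regular, and let p be the pumping length.
Let w = a^p b^{2p+3} ∈ L; note |w| = 3p+3 ≥ p.
Write w = xyz as guaranteed by the lemma, with |xy| ≤ p and |y| > 0.
The first p characters of w are a's, so xy (and hence y) consists only of a's. Write y = a^k, 1 ≤ k ≤ p.
Pump with i = 2: xy^2z = a^{p+k} b^{2p+3}. For this to lie in L we would need 2p+3 = 2(p+k)+3, which forces k = 0. But k ≥ 1, so xy^2z ∉ L.
Contradiction. Therefore L is not regular.

a^{p+k} b^{2p+3}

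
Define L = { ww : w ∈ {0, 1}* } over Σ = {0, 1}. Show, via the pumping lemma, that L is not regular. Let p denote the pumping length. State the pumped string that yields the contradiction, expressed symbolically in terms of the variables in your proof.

Assume L is regular. Let p be the pumping length given by the pumping lemma.
Take w = 0^p 1^p 0^p 1^p = uu where u = 0^p1^p; then w ∈ L and |w| = 4p ≥ p.
The pumping lemma gives a decomposition w = xyz where |xy| ≤ p and |y| ≥ 1.
Since the first p symbols of w are all 0's and |xy| ≤ p, y lies entirely in the leading 0-block: y = 0^k for some k with 1 ≤ k ≤ p.
Pump with i = 2: xy^2z = 0^{p+k} 1^p 0^p 1^p, of length 4p+k. Suppose this equals vv. The string starts with 0 and ends with 1, so v does too; thus the boundary between the two copies of v is a 1→0 transition. There is exactly one such transition, at position 2p+k, so |v| = 2p+k and |vv| = 4p+2k ≠ 4p+k since k ≥ 1. So xy^2z ∉ L.
Contradiction. Therefore L is not regular.

0^{p+k} 1^p 0^p 1^p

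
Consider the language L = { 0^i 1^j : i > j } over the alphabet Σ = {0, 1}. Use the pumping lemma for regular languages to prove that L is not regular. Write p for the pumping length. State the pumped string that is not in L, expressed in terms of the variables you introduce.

Assume L is regular; let p be its pumping constant.
Choose w = 0^{p+1} 1^p ∈ L, with |w| = 2p+1 ≥ p.
By the pumping lemma, w = xyz with |xy| ≤ p and |y| ≥ 1.
The first p characters of w are 0's, so xy (and hence y) consists only of 0's. Write y = 0^k, 1 ≤ k ≤ p.
Consider xy^0z = xz = 0^{p+1-k} 1^p. Since k ≥ 1, the 0-count p+1-k is at most p, so i > j fails; thus xz ∉ L.
This contradicts the pumping lemma, so L is not regular.

0^{p+1-k} 1^p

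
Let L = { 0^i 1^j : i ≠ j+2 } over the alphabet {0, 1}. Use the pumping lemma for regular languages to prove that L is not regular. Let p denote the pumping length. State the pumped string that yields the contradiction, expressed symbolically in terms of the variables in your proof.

Assume L is regular. Let p be the pumping length given by the pumping lemma.
Choose w = 0^p 1^{p+p!-2}. Since p ≠ (p+p!-2)+2 = p+p!, w ∈ L; and |w| ≥ p.
By the pumping lemma, w = xyz with |xy| ≤ p and |y| > 0.
The first p characters of w are 0's, so xy (and hence y) consists only of 0's. Write y = 0^k, 1 ≤ k ≤ p.
Since 1 ≤ k ≤ p, k divides p!; set t = 1 + p!/k. Then xy^t z has p + (p!/k)·k = p + p! copies of 0. Now the 0-count is p+p! and (1-count)+2 = (p+p!-2)+2 = p+p!, so i ≠ j+2 fails. So xy^t z = 0^{p+p!} 1^{p+p!-2} ∉ L.
This is a contradiction; hence L is not regular.

0^{p+p!} 1^{p+p!-2}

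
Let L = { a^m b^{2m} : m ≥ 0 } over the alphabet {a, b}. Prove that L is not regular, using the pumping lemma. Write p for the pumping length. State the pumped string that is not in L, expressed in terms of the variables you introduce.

Suppose for contradiction that L is regular, and let p be the pumping length.
Choose w = a^p b^{2p}, which is in L with |w| = 3p ≥ p.
By the pumping lemma, w = xyz with |xy| ≤ p and y is nonempty.
The first p characters of w are a's, so xy (and hence y) consists only of a's. Write y = a^k, 1 ≤ k ≤ p.
Pump with i = 2: xy^2z = a^{p+k} b^{2p}. For this to lie in L we would need 2p = 2(p+k), which forces k = 0. But k ≥ 1, so xy^2z ∉ L.
Contradiction. Therefore L is not regular.

a^{p+k} b^{2p}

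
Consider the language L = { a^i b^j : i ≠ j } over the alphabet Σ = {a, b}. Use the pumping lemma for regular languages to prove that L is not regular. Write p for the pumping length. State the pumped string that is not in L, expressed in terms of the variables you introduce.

Assume L is regular; let p be its pumping constant.
Choose w = a^p b^{p+p!}. Since p ≠ p+p!, w ∈ L; and |w| ≥ p.
The pumping lemma gives a decomposition w = xyz where |xy| ≤ p and |y| ≥ 1.
Since the first p symbols of w are all a's and |xy| ≤ p, y lies entirely in the leading a-block: y = a^k for some k with 1 ≤ k ≤ p.
Since 1 ≤ k ≤ p, k divides p!; set t = 1 + p!/k. Then xy^t z has p + (p!/k)·k = p + p! copies of a. Now the a-count equals the b-count, so i ≠ j fails. So xy^t z = a^{p+p!} b^{p+p!} ∉ L.
This is a contradiction; hence L is not regular.

a^{p+p!} b^{p+p!}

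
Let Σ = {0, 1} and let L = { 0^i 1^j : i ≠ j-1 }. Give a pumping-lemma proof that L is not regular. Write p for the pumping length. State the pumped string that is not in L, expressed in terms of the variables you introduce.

Assume L is regular. Let p be the pumping length given by the pumping lemma.
Choose w = 0^p 1^{p+p!+1}. Since p ≠ (p+p!+1)-1 = p+p!, w ∈ L; and |w| ≥ p.
By the pumping lemma, w = xyz with |xy| ≤ p and y is nonempty.
The first p characters of w are 0's, so xy (and hence y) consists only of 0's. Write y = 0^k, 1 ≤ k ≤ p.
Since 1 ≤ k ≤ p, k divides p!; set t = 1 + p!/k. Then xy^t z has p + (p!/k)·k = p + p! copies of 0. Now the 0-count is p+p! and (1-count)-1 = (p+p!+1)-1 = p+p!, so i ≠ j-1 fails. So xy^t z = 0^{p+p!} 1^{p+p!+1} ∉ L.
Contradiction. Therefore L is not regular.

0^{p+p!} 1^{p+p!+1}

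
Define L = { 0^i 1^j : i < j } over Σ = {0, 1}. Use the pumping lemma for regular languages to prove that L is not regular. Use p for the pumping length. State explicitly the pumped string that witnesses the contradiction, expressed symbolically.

Assume L is regular. Let p be the pumping length given by the pumping lemma.
Choose w = 0^p 1^{p+1} ∈ L, with |w| = 2p+1 ≥ p.
By the pumping lemma, w = xyz with |xy| ≤ p and y is nonempty.
Because |xy| ≤ p and w begins with p copies of 0, we have y = 0^k with 1 ≤ k ≤ p.
Consider xy^2z = 0^{p+k} 1^{p+1}. Since k ≥ 1, the 0-count p+k is at least p+1, so i < j fails; thus xy^2z ∉ L.
This is a contradiction; hence L is not regular.

0^{p+k} 1^{p+1}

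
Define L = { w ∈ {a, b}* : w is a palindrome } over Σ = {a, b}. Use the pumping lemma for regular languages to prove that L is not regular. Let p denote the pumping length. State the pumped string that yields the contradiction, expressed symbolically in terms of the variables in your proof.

Assume L is regular; let p be its pumping constant.
Take w = a^p b a^p, a palindrome of length 2p+1 ≥ p.
The pumping lemma gives a decomposition w = xyz where |xy| ≤ p and |y| ≥ 1.
Because |xy| ≤ p and w begins with p copies of a, we have y = a^k with 1 ≤ k ≤ p.
Pump with i = 2: xy^2z = a^{p+k} b a^p. Its reverse is a^p b a^{p+k}, which differs from xy^2z since k ≥ 1. So xy^2z is not a palindrome and xy^2z ∉ L.
This is a contradiction; hence L is not regular.

a^{p+k} b a^p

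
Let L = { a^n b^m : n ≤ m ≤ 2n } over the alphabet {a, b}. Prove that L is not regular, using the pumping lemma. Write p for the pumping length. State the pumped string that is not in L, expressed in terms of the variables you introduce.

a^{p+k} b^p

Suppose for contradiction that L is regular, and let p be the pumping length.
Take w = a^p b^p ∈ L (since p ≤ p ≤ 2p), with |w| = 2p ≥ p.
Write w = xyz as guaranteed by the lemma, with |xy| ≤ p and |y| ≥ 1.
Because |xy| ≤ p and w begins with p copies of a, we have y = a^k with 1 ≤ k ≤ p.
Pump with i = 2: xy^2z = a^{p+k} b^p. Now n = p+k > p = m, so the condition n ≤ m fails. Thus xy^2z ∉ L.
This contradicts the pumping lemma, so L is not regular.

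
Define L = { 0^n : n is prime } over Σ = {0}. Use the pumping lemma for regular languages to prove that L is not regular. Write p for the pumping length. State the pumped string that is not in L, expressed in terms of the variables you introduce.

Suppose for contradiction that L is regular, and let p be the pumping length.
Let q be a prime with q ≥ p+2 (infinitely many primes exist), and take w = 0^q ∈ L with |w| = q ≥ p.
Write w = xyz as guaranteed by the lemma, with |xy| ≤ p and y is nonempty.
Then y = 0^k for some k with 1 ≤ k ≤ p.
Since 1 ≤ k ≤ p, |xz| = q-k. Pump with i = q+1: |xy^{q+1}z| = (q-k)+(q+1)k = q+qk = q(1+k), which is composite (both factors ≥ 2). So xy^{q+1}z = 0^{q(1+k)} ∉ L.
This contradicts the pumping lemma, so L is not regular.

0^{q(1+k)}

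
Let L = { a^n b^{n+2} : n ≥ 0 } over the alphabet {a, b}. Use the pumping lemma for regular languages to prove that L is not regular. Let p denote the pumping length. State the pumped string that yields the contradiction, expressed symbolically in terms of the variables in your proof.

a^{p+k} b^{p+2}

Suppose for contradiction that L is regular, and let p be the pumping length.
Choose w = a^p b^{p+2}, which is in L with |w| = 2p+2 ≥ p.
The pumping lemma gives a decomposition w = xyz where |xy| ≤ p and |y| ≥ 1.
Since the first p symbols of w are all a's and |xy| ≤ p, y lies entirely in the leading a-block: y = a^k for some k with 1 ≤ k ≤ p.
Pump with i = 2: xy^2z = a^{p+k} b^{p+2}. For this to lie in L we would need p+2 = (p+k)+2, which forces k = 0. But k ≥ 1, so xy^2z ∉ L.
This contradicts the pumping lemma, so L is not regular.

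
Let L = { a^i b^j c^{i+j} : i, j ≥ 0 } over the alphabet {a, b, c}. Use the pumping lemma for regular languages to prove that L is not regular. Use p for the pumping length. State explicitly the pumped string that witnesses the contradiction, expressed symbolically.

a^{p+k} b^p c^{2p}

Toward a contradiction, assume L is regular with pumping length p.
Take w = a^p b^p c^{2p} ∈ L (with i=j=p, i+j=2p), |w| = 4p ≥ p.
Write w = xyz as guaranteed by the lemma, with |xy| ≤ p and |y| ≥ 1.
Since the first p symbols of w are all a's and |xy| ≤ p, y lies entirely in the leading a-block: y = a^k for some k with 1 ≤ k ≤ p.
Consider xy^2z = a^{p+k} b^p c^{2p}. Now the a- and b-counts sum to 2p+k, but the c-count is 2p ≠ 2p+k. So xy^2z ∉ L.
Contradiction. Therefore L is not regular.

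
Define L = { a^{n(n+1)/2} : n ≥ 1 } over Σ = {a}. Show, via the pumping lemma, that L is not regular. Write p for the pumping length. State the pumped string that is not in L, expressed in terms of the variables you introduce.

Toward a contradiction, assume L is regular with pumping length p.
Take w = a^{p(p+1)/2} ∈ L with |w| = p(p+1)/2 ≥ p.
By the pumping lemma, w = xyz with |xy| ≤ p and y is nonempty.
Then y = a^k for some k with 1 ≤ k ≤ p.
Pump with i = 2: xy^2z = a^{p(p+1)/2+k}. Since 1 ≤ k ≤ p, p(p+1)/2 < p(p+1)/2+k ≤ p(p+1)/2+p < (p+1)(p+2)/2, so p(p+1)/2+k is strictly between consecutive triangular numbers. So xy^2z ∉ L.
This is a contradiction; hence L is not regular.

a^{p(p+1)/2+k}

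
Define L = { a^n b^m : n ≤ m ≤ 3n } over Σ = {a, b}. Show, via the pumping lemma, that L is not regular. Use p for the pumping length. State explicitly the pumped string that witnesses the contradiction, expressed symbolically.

Assume L is regular; let p be its pumping constant.
Take w = a^p b^p ∈ L (since p ≤ p ≤ 3p), with |w| = 2p ≥ p.
Write w = xyz as guaranteed by the lemma, with |xy| ≤ p and |y| ≥ 1.
Since the first p symbols of w are all a's and |xy| ≤ p, y lies entirely in the leading a-block: y = a^k for some k with 1 ≤ k ≤ p.
Pump with i = 2: xy^2z = a^{p+k} b^p. Now n = p+k > p = m, so the condition n ≤ m fails. Thus xy^2z ∉ L.
This contradicts the pumping lemma, so L is not regular.

a^{p+k} b^p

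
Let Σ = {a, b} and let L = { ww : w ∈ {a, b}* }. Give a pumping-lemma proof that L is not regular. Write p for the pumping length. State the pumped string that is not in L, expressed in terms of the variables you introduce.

Assume L is regular. Let p be the pumping length given by the pumping lemma.
Take w = a^p b^p a^p b^p = uu where u = a^pb^p; then w ∈ L and |w| = 4p ≥ p.
The pumping lemma gives a decomposition w = xyz where |xy| ≤ p and |y| > 0.
Since the first p symbols of w are all a's and |xy| ≤ p, y lies entirely in the leading a-block: y = a^k for some k with 1 ≤ k ≤ p.
Pump with i = 2: xy^2z = a^{p+k} b^p a^p b^p, of length 4p+k. Suppose this equals vv. The string starts with a and ends with b, so v does too; thus the boundary between the two copies of v is a b→a transition. There is exactly one such transition, at position 2p+k, so |v| = 2p+k and |vv| = 4p+2k ≠ 4p+k since k ≥ 1. So xy^2z ∉ L.
This is a contradiction; hence L is not regular.

a^{p+k} b^p a^p b^p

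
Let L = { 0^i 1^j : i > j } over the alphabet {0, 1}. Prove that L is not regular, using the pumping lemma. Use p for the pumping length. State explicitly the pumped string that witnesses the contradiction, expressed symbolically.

0^{p+1-k} 1^p

Assume L is regular. Let p be the pumping length given by the pumping lemma.
Choose w = 0^{p+1} 1^p ∈ L, with |w| = 2p+1 ≥ p.
Write w = xyz as guaranteed by the lemma, with |xy| ≤ p and y is nonempty.
Since the first p symbols of w are all 0's and |xy| ≤ p, y lies entirely in the leading 0-block: y = 0^k for some k with 1 ≤ k ≤ p.
Consider xy^0z = xz = 0^{p+1-k} 1^p. Since k ≥ 1, the 0-count p+1-k is at most p, so i > j fails; thus xz ∉ L.
This contradicts the pumping lemma, so L is not regular.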